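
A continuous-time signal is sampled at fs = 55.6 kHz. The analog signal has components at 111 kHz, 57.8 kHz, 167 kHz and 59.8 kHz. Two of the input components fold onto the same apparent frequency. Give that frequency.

fs/2 = 27.8 kHz.
111 kHz mod fs = 55.4 kHz.
55.4 kHz > fs/2 = 27.8 kHz, folds to fs − 55.4 kHz = 0.2 kHz.
57.8 kHz mod fs = 2.2 kHz.
2.2 kHz ≤ fs/2 = 27.8 kHz, appears at 2.2 kHz.
167 kHz mod fs = 0.2 kHz.
0.2 kHz ≤ fs/2 = 27.8 kHz, appears at 0.2 kHz.
59.8 kHz mod fs = 4.2 kHz.
4.2 kHz ≤ fs/2 = 27.8 kHz, appears at 4.2 kHz.
111 kHz and 167 kHz both map to 0.2 kHz.

0.2 kHz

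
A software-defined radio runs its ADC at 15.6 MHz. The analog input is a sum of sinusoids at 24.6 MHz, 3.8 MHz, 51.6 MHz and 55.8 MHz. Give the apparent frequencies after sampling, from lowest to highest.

3.8 MHz, 4.8 MHz, 6.6 MHz

fs/2 = 7.8 MHz.
24.6 MHz mod fs = 9 MHz.
9 MHz > fs/2 = 7.8 MHz, folds to fs − 9 MHz = 6.6 MHz.
3.8 MHz ≤ fs/2 = 7.8 MHz, passes unchanged.
51.6 MHz mod fs = 4.8 MHz.
4.8 MHz ≤ fs/2 = 7.8 MHz, appears at 4.8 MHz.
55.8 MHz mod fs = 9 MHz.
9 MHz > fs/2 = 7.8 MHz, folds to fs − 9 MHz = 6.6 MHz.
Distinct values: {3.8 MHz, 4.8 MHz, 6.6 MHz}.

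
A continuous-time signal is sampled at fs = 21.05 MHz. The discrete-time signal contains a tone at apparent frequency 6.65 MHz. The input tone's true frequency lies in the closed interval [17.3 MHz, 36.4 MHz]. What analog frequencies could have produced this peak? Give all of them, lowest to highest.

Frequencies that alias to 6.65 MHz are k·fs ± 6.65 MHz for integer k ≥ 0.
k=0: 6.65 MHz.
k=1: 14.4 MHz, 27.7 MHz.
k=2: 35.45 MHz, 48.75 MHz.
k=3: 56.5 MHz, 69.8 MHz.
Within [17.3 MHz, 36.4 MHz]: 27.7 MHz, 35.45 MHz.

27.7 MHz, 35.45 MHz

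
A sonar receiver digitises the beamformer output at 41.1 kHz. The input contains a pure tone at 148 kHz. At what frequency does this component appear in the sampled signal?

16.4 kHz

148 kHz mod fs = 24.7 kHz.
24.7 kHz > fs/2 = 20.55 kHz, folds to fs − 24.7 kHz = 16.4 kHz.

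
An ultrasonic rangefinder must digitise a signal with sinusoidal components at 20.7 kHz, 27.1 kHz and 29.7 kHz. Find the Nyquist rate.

Highest-frequency component: 29.7 kHz.
Nyquist rate = 2 × 29.7 kHz = 59.4 kHz.

59.4 kHz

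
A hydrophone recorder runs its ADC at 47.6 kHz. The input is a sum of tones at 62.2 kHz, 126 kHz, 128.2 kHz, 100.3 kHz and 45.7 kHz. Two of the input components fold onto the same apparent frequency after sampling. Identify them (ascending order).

fs/2 = 23.8 kHz.
62.2 kHz mod fs = 14.6 kHz.
14.6 kHz ≤ fs/2 = 23.8 kHz, appears at 14.6 kHz.
126 kHz mod fs = 30.8 kHz.
30.8 kHz > fs/2 = 23.8 kHz, folds to fs − 30.8 kHz = 16.8 kHz.
128.2 kHz mod fs = 33 kHz.
33 kHz > fs/2 = 23.8 kHz, folds to fs − 33 kHz = 14.6 kHz.
100.3 kHz mod fs = 5.1 kHz.
5.1 kHz ≤ fs/2 = 23.8 kHz, appears at 5.1 kHz.
45.7 kHz > fs/2 = 23.8 kHz, folds to fs − 45.7 kHz = 1.9 kHz.
62.2 kHz and 128.2 kHz both map to 14.6 kHz.

62.2 kHz, 128.2 kHz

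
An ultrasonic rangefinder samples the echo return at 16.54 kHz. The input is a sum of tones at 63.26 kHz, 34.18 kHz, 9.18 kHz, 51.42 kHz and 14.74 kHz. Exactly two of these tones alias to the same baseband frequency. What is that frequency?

1.8 kHz

fs/2 = 8.27 kHz.
63.26 kHz mod fs = 13.64 kHz.
13.64 kHz > fs/2 = 8.27 kHz, folds to fs − 13.64 kHz = 2.9 kHz.
34.18 kHz mod fs = 1.1 kHz.
1.1 kHz ≤ fs/2 = 8.27 kHz, appears at 1.1 kHz.
9.18 kHz > fs/2 = 8.27 kHz, folds to fs − 9.18 kHz = 7.36 kHz.
51.42 kHz mod fs = 1.8 kHz.
1.8 kHz ≤ fs/2 = 8.27 kHz, appears at 1.8 kHz.
14.74 kHz > fs/2 = 8.27 kHz, folds to fs − 14.74 kHz = 1.8 kHz.
14.74 kHz and 51.42 kHz both map to 1.8 kHz.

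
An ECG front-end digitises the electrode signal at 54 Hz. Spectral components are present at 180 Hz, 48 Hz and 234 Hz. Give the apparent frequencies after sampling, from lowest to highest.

6 Hz, 18 Hz

fs/2 = 27 Hz.
180 Hz mod fs = 18 Hz.
18 Hz ≤ fs/2 = 27 Hz, appears at 18 Hz.
48 Hz > fs/2 = 27 Hz, folds to fs − 48 Hz = 6 Hz.
234 Hz mod fs = 18 Hz.
18 Hz ≤ fs/2 = 27 Hz, appears at 18 Hz.
Distinct values: {6 Hz, 18 Hz}.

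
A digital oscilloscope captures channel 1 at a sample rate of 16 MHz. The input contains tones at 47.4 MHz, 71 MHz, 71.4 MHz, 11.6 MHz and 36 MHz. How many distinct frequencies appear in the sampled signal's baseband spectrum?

5

fs/2 = 8 MHz.
47.4 MHz mod fs = 15.4 MHz.
15.4 MHz > fs/2 = 8 MHz, folds to fs − 15.4 MHz = 0.6 MHz.
71 MHz mod fs = 7 MHz.
7 MHz ≤ fs/2 = 8 MHz, appears at 7 MHz.
71.4 MHz mod fs = 7.4 MHz.
7.4 MHz ≤ fs/2 = 8 MHz, appears at 7.4 MHz.
11.6 MHz > fs/2 = 8 MHz, folds to fs − 11.6 MHz = 4.4 MHz.
36 MHz mod fs = 4 MHz.
4 MHz ≤ fs/2 = 8 MHz, appears at 4 MHz.
Distinct values: {0.6 MHz, 4 MHz, 4.4 MHz, 7 MHz, 7.4 MHz} → 5.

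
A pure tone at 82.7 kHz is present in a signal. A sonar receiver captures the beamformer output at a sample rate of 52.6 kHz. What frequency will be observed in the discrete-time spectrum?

22.5 kHz

82.7 kHz mod fs = 30.1 kHz.
30.1 kHz > fs/2 = 26.3 kHz, folds to fs − 30.1 kHz = 22.5 kHz.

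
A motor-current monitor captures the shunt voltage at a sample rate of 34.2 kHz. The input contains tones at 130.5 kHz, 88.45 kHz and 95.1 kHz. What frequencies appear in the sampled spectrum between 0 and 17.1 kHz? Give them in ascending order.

6.3 kHz, 7.5 kHz, 14.15 kHz

fs/2 = 17.1 kHz.
130.5 kHz mod fs = 27.9 kHz.
27.9 kHz > fs/2 = 17.1 kHz, folds to fs − 27.9 kHz = 6.3 kHz.
88.45 kHz mod fs = 20.05 kHz.
20.05 kHz > fs/2 = 17.1 kHz, folds to fs − 20.05 kHz = 14.15 kHz.
95.1 kHz mod fs = 26.7 kHz.
26.7 kHz > fs/2 = 17.1 kHz, folds to fs − 26.7 kHz = 7.5 kHz.
Distinct values: {6.3 kHz, 7.5 kHz, 14.15 kHz}.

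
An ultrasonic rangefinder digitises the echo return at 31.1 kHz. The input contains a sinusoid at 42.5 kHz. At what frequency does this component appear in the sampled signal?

11.4 kHz

42.5 kHz mod fs = 11.4 kHz.
11.4 kHz ≤ fs/2 = 15.55 kHz, appears at 11.4 kHz.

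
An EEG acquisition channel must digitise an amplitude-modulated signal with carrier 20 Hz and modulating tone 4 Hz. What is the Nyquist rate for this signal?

48 Hz

AM sidebands sit at fc ± fm = 16 Hz and 24 Hz.
Highest-frequency component: 24 Hz.
Nyquist rate = 2 × 24 Hz = 48 Hz.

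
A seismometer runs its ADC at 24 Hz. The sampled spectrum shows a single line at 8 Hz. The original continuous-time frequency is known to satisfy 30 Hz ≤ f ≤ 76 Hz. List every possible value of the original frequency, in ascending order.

Frequencies that alias to 8 Hz are k·fs ± 8 Hz for integer k ≥ 0.
k=0: 8 Hz.
k=1: 16 Hz, 32 Hz.
k=2: 40 Hz, 56 Hz.
k=3: 64 Hz, 80 Hz.
k=4: 88 Hz, 104 Hz.
Within [30 Hz, 76 Hz]: 32 Hz, 40 Hz, 56 Hz, 64 Hz.

32 Hz, 40 Hz, 56 Hz, 64 Hz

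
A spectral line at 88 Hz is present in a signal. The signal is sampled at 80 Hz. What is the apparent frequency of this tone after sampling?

8 Hz

88 Hz mod fs = 8 Hz.
8 Hz ≤ fs/2 = 40 Hz, appears at 8 Hz.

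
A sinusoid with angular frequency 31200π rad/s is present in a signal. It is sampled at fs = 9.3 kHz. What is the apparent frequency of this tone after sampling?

ω = 31200π rad/s → f = ω/(2π) = 15600 Hz = 15.6 kHz.
15.6 kHz mod fs = 6.3 kHz.
6.3 kHz > fs/2 = 4.65 kHz, folds to fs − 6.3 kHz = 3 kHz.

3 kHz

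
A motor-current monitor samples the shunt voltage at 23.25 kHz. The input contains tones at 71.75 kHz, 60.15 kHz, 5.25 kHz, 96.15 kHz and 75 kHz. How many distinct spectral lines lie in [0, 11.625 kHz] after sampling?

fs/2 = 11.625 kHz.
71.75 kHz mod fs = 2 kHz.
2 kHz ≤ fs/2 = 11.625 kHz, appears at 2 kHz.
60.15 kHz mod fs = 13.65 kHz.
13.65 kHz > fs/2 = 11.625 kHz, folds to fs − 13.65 kHz = 9.6 kHz.
5.25 kHz ≤ fs/2 = 11.625 kHz, passes unchanged.
96.15 kHz mod fs = 3.15 kHz.
3.15 kHz ≤ fs/2 = 11.625 kHz, appears at 3.15 kHz.
75 kHz mod fs = 5.25 kHz.
5.25 kHz ≤ fs/2 = 11.625 kHz, appears at 5.25 kHz.
Distinct values: {2 kHz, 3.15 kHz, 5.25 kHz, 9.6 kHz} → 4.

4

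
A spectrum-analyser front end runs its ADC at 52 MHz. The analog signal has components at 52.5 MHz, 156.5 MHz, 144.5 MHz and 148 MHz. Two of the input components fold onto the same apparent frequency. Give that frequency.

0.5 MHz

fs/2 = 26 MHz.
52.5 MHz mod fs = 0.5 MHz.
0.5 MHz ≤ fs/2 = 26 MHz, appears at 0.5 MHz.
156.5 MHz mod fs = 0.5 MHz.
0.5 MHz ≤ fs/2 = 26 MHz, appears at 0.5 MHz.
144.5 MHz mod fs = 40.5 MHz.
40.5 MHz > fs/2 = 26 MHz, folds to fs − 40.5 MHz = 11.5 MHz.
148 MHz mod fs = 44 MHz.
44 MHz > fs/2 = 26 MHz, folds to fs − 44 MHz = 8 MHz.
52.5 MHz and 156.5 MHz both map to 0.5 MHz.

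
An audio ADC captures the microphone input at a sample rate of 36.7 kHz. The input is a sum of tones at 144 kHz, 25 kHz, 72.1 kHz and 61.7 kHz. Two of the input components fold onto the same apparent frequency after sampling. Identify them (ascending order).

fs/2 = 18.35 kHz.
144 kHz mod fs = 33.9 kHz.
33.9 kHz > fs/2 = 18.35 kHz, folds to fs − 33.9 kHz = 2.8 kHz.
25 kHz > fs/2 = 18.35 kHz, folds to fs − 25 kHz = 11.7 kHz.
72.1 kHz mod fs = 35.4 kHz.
35.4 kHz > fs/2 = 18.35 kHz, folds to fs − 35.4 kHz = 1.3 kHz.
61.7 kHz mod fs = 25 kHz.
25 kHz > fs/2 = 18.35 kHz, folds to fs − 25 kHz = 11.7 kHz.
25 kHz and 61.7 kHz both map to 11.7 kHz.

25 kHz, 61.7 kHz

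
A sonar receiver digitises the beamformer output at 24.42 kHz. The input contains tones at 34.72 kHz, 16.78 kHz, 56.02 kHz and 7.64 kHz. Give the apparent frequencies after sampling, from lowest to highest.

7.18 kHz, 7.64 kHz, 10.3 kHz

fs/2 = 12.21 kHz.
34.72 kHz mod fs = 10.3 kHz.
10.3 kHz ≤ fs/2 = 12.21 kHz, appears at 10.3 kHz.
16.78 kHz > fs/2 = 12.21 kHz, folds to fs − 16.78 kHz = 7.64 kHz.
56.02 kHz mod fs = 7.18 kHz.
7.18 kHz ≤ fs/2 = 12.21 kHz, appears at 7.18 kHz.
7.64 kHz ≤ fs/2 = 12.21 kHz, passes unchanged.
Distinct values: {7.18 kHz, 7.64 kHz, 10.3 kHz}.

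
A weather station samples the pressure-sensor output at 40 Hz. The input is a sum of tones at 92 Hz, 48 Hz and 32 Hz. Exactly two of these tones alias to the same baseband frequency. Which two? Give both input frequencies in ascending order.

32 Hz, 48 Hz

fs/2 = 20 Hz.
92 Hz mod fs = 12 Hz.
12 Hz ≤ fs/2 = 20 Hz, appears at 12 Hz.
48 Hz mod fs = 8 Hz.
8 Hz ≤ fs/2 = 20 Hz, appears at 8 Hz.
32 Hz > fs/2 = 20 Hz, folds to fs − 32 Hz = 8 Hz.
32 Hz and 48 Hz both map to 8 Hz.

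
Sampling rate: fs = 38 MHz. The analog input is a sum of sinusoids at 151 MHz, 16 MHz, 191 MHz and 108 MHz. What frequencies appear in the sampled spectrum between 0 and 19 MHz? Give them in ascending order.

1 MHz, 6 MHz, 16 MHz

fs/2 = 19 MHz.
151 MHz mod fs = 37 MHz.
37 MHz > fs/2 = 19 MHz, folds to fs − 37 MHz = 1 MHz.
16 MHz ≤ fs/2 = 19 MHz, passes unchanged.
191 MHz mod fs = 1 MHz.
1 MHz ≤ fs/2 = 19 MHz, appears at 1 MHz.
108 MHz mod fs = 32 MHz.
32 MHz > fs/2 = 19 MHz, folds to fs − 32 MHz = 6 MHz.
Distinct values: {1 MHz, 6 MHz, 16 MHz}.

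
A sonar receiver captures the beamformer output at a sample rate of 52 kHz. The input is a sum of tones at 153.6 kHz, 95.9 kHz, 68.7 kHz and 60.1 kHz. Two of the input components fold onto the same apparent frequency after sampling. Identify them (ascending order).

fs/2 = 26 kHz.
153.6 kHz mod fs = 49.6 kHz.
49.6 kHz > fs/2 = 26 kHz, folds to fs − 49.6 kHz = 2.4 kHz.
95.9 kHz mod fs = 43.9 kHz.
43.9 kHz > fs/2 = 26 kHz, folds to fs − 43.9 kHz = 8.1 kHz.
68.7 kHz mod fs = 16.7 kHz.
16.7 kHz ≤ fs/2 = 26 kHz, appears at 16.7 kHz.
60.1 kHz mod fs = 8.1 kHz.
8.1 kHz ≤ fs/2 = 26 kHz, appears at 8.1 kHz.
60.1 kHz and 95.9 kHz both map to 8.1 kHz.

60.1 kHz, 95.9 kHz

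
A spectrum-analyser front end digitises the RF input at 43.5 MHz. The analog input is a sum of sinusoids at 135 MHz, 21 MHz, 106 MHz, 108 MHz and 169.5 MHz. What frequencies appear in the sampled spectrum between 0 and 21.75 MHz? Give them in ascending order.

fs/2 = 21.75 MHz.
135 MHz mod fs = 4.5 MHz.
4.5 MHz ≤ fs/2 = 21.75 MHz, appears at 4.5 MHz.
21 MHz ≤ fs/2 = 21.75 MHz, passes unchanged.
106 MHz mod fs = 19 MHz.
19 MHz ≤ fs/2 = 21.75 MHz, appears at 19 MHz.
108 MHz mod fs = 21 MHz.
21 MHz ≤ fs/2 = 21.75 MHz, appears at 21 MHz.
169.5 MHz mod fs = 39 MHz.
39 MHz > fs/2 = 21.75 MHz, folds to fs − 39 MHz = 4.5 MHz.
Distinct values: {4.5 MHz, 19 MHz, 21 MHz}.

4.5 MHz, 19 MHz, 21 MHz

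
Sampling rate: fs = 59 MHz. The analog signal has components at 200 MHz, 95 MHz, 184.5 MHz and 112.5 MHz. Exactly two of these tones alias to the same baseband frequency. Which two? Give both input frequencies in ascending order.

fs/2 = 29.5 MHz.
200 MHz mod fs = 23 MHz.
23 MHz ≤ fs/2 = 29.5 MHz, appears at 23 MHz.
95 MHz mod fs = 36 MHz.
36 MHz > fs/2 = 29.5 MHz, folds to fs − 36 MHz = 23 MHz.
184.5 MHz mod fs = 7.5 MHz.
7.5 MHz ≤ fs/2 = 29.5 MHz, appears at 7.5 MHz.
112.5 MHz mod fs = 53.5 MHz.
53.5 MHz > fs/2 = 29.5 MHz, folds to fs − 53.5 MHz = 5.5 MHz.
95 MHz and 200 MHz both map to 23 MHz.

95 MHz, 200 MHz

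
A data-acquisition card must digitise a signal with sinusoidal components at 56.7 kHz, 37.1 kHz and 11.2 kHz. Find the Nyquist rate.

113.4 kHz

Highest-frequency component: 56.7 kHz.
Nyquist rate = 2 × 56.7 kHz = 113.4 kHz.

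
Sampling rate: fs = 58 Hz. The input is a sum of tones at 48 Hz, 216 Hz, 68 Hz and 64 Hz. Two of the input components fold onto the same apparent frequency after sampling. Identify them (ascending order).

48 Hz, 68 Hz

fs/2 = 29 Hz.
48 Hz > fs/2 = 29 Hz, folds to fs − 48 Hz = 10 Hz.
216 Hz mod fs = 42 Hz.
42 Hz > fs/2 = 29 Hz, folds to fs − 42 Hz = 16 Hz.
68 Hz mod fs = 10 Hz.
10 Hz ≤ fs/2 = 29 Hz, appears at 10 Hz.
64 Hz mod fs = 6 Hz.
6 Hz ≤ fs/2 = 29 Hz, appears at 6 Hz.
48 Hz and 68 Hz both map to 10 Hz.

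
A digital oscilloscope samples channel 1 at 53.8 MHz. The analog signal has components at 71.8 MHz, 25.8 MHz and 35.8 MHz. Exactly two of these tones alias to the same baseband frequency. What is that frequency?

fs/2 = 26.9 MHz.
71.8 MHz mod fs = 18 MHz.
18 MHz ≤ fs/2 = 26.9 MHz, appears at 18 MHz.
25.8 MHz ≤ fs/2 = 26.9 MHz, passes unchanged.
35.8 MHz > fs/2 = 26.9 MHz, folds to fs − 35.8 MHz = 18 MHz.
35.8 MHz and 71.8 MHz both map to 18 MHz.

18 MHz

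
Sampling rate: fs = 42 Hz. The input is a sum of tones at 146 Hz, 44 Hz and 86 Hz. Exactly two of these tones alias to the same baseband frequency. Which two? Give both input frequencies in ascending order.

44 Hz, 86 Hz

fs/2 = 21 Hz.
146 Hz mod fs = 20 Hz.
20 Hz ≤ fs/2 = 21 Hz, appears at 20 Hz.
44 Hz mod fs = 2 Hz.
2 Hz ≤ fs/2 = 21 Hz, appears at 2 Hz.
86 Hz mod fs = 2 Hz.
2 Hz ≤ fs/2 = 21 Hz, appears at 2 Hz.
44 Hz and 86 Hz both map to 2 Hz.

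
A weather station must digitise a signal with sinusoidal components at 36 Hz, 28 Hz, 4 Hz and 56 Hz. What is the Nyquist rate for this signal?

Highest-frequency component: 56 Hz.
Nyquist rate = 2 × 56 Hz = 112 Hz.

112 Hz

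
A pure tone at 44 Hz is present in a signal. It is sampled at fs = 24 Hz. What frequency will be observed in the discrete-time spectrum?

4 Hz

44 Hz mod fs = 20 Hz.
20 Hz > fs/2 = 12 Hz, folds to fs − 20 Hz = 4 Hz.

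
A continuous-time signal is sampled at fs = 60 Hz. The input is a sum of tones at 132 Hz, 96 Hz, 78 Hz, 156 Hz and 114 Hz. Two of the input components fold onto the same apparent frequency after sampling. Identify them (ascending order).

fs/2 = 30 Hz.
132 Hz mod fs = 12 Hz.
12 Hz ≤ fs/2 = 30 Hz, appears at 12 Hz.
96 Hz mod fs = 36 Hz.
36 Hz > fs/2 = 30 Hz, folds to fs − 36 Hz = 24 Hz.
78 Hz mod fs = 18 Hz.
18 Hz ≤ fs/2 = 30 Hz, appears at 18 Hz.
156 Hz mod fs = 36 Hz.
36 Hz > fs/2 = 30 Hz, folds to fs − 36 Hz = 24 Hz.
114 Hz mod fs = 54 Hz.
54 Hz > fs/2 = 30 Hz, folds to fs − 54 Hz = 6 Hz.
96 Hz and 156 Hz both map to 24 Hz.

96 Hz, 156 Hz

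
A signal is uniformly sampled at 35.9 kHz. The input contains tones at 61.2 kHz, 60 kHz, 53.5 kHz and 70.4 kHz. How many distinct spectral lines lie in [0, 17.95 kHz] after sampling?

fs/2 = 17.95 kHz.
61.2 kHz mod fs = 25.3 kHz.
25.3 kHz > fs/2 = 17.95 kHz, folds to fs − 25.3 kHz = 10.6 kHz.
60 kHz mod fs = 24.1 kHz.
24.1 kHz > fs/2 = 17.95 kHz, folds to fs − 24.1 kHz = 11.8 kHz.
53.5 kHz mod fs = 17.6 kHz.
17.6 kHz ≤ fs/2 = 17.95 kHz, appears at 17.6 kHz.
70.4 kHz mod fs = 34.5 kHz.
34.5 kHz > fs/2 = 17.95 kHz, folds to fs − 34.5 kHz = 1.4 kHz.
Distinct values: {1.4 kHz, 10.6 kHz, 11.8 kHz, 17.6 kHz} → 4.

4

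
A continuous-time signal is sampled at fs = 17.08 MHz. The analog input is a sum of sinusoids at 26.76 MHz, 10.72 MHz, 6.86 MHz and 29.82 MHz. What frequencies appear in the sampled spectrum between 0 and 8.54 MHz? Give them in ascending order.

fs/2 = 8.54 MHz.
26.76 MHz mod fs = 9.68 MHz.
9.68 MHz > fs/2 = 8.54 MHz, folds to fs − 9.68 MHz = 7.4 MHz.
10.72 MHz > fs/2 = 8.54 MHz, folds to fs − 10.72 MHz = 6.36 MHz.
6.86 MHz ≤ fs/2 = 8.54 MHz, passes unchanged.
29.82 MHz mod fs = 12.74 MHz.
12.74 MHz > fs/2 = 8.54 MHz, folds to fs − 12.74 MHz = 4.34 MHz.
Distinct values: {4.34 MHz, 6.36 MHz, 6.86 MHz, 7.4 MHz}.

4.34 MHz, 6.36 MHz, 6.86 MHz, 7.4 MHz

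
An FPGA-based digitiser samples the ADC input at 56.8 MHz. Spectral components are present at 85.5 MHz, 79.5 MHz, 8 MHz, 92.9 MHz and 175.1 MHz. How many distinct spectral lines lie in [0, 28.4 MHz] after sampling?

fs/2 = 28.4 MHz.
85.5 MHz mod fs = 28.7 MHz.
28.7 MHz > fs/2 = 28.4 MHz, folds to fs − 28.7 MHz = 28.1 MHz.
79.5 MHz mod fs = 22.7 MHz.
22.7 MHz ≤ fs/2 = 28.4 MHz, appears at 22.7 MHz.
8 MHz ≤ fs/2 = 28.4 MHz, passes unchanged.
92.9 MHz mod fs = 36.1 MHz.
36.1 MHz > fs/2 = 28.4 MHz, folds to fs − 36.1 MHz = 20.7 MHz.
175.1 MHz mod fs = 4.7 MHz.
4.7 MHz ≤ fs/2 = 28.4 MHz, appears at 4.7 MHz.
Distinct values: {4.7 MHz, 8 MHz, 20.7 MHz, 22.7 MHz, 28.1 MHz} → 5.

5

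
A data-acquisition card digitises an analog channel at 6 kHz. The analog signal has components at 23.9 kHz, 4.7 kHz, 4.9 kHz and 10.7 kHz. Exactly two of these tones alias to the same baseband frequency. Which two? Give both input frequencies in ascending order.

4.7 kHz, 10.7 kHz

fs/2 = 3 kHz.
23.9 kHz mod fs = 5.9 kHz.
5.9 kHz > fs/2 = 3 kHz, folds to fs − 5.9 kHz = 0.1 kHz.
4.7 kHz > fs/2 = 3 kHz, folds to fs − 4.7 kHz = 1.3 kHz.
4.9 kHz > fs/2 = 3 kHz, folds to fs − 4.9 kHz = 1.1 kHz.
10.7 kHz mod fs = 4.7 kHz.
4.7 kHz > fs/2 = 3 kHz, folds to fs − 4.7 kHz = 1.3 kHz.
4.7 kHz and 10.7 kHz both map to 1.3 kHz.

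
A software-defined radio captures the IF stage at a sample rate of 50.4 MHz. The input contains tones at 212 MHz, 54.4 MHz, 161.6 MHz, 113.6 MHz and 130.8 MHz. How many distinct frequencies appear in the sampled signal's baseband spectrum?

fs/2 = 25.2 MHz.
212 MHz mod fs = 10.4 MHz.
10.4 MHz ≤ fs/2 = 25.2 MHz, appears at 10.4 MHz.
54.4 MHz mod fs = 4 MHz.
4 MHz ≤ fs/2 = 25.2 MHz, appears at 4 MHz.
161.6 MHz mod fs = 10.4 MHz.
10.4 MHz ≤ fs/2 = 25.2 MHz, appears at 10.4 MHz.
113.6 MHz mod fs = 12.8 MHz.
12.8 MHz ≤ fs/2 = 25.2 MHz, appears at 12.8 MHz.
130.8 MHz mod fs = 30 MHz.
30 MHz > fs/2 = 25.2 MHz, folds to fs − 30 MHz = 20.4 MHz.
Distinct values: {4 MHz, 10.4 MHz, 12.8 MHz, 20.4 MHz} → 4.

4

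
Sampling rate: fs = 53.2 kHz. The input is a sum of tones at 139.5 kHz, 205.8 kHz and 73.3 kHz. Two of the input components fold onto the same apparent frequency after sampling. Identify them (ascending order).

fs/2 = 26.6 kHz.
139.5 kHz mod fs = 33.1 kHz.
33.1 kHz > fs/2 = 26.6 kHz, folds to fs − 33.1 kHz = 20.1 kHz.
205.8 kHz mod fs = 46.2 kHz.
46.2 kHz > fs/2 = 26.6 kHz, folds to fs − 46.2 kHz = 7 kHz.
73.3 kHz mod fs = 20.1 kHz.
20.1 kHz ≤ fs/2 = 26.6 kHz, appears at 20.1 kHz.
73.3 kHz and 139.5 kHz both map to 20.1 kHz.

73.3 kHz, 139.5 kHz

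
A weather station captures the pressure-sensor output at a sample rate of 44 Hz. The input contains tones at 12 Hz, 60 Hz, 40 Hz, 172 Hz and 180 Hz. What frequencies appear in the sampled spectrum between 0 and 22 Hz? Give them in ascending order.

fs/2 = 22 Hz.
12 Hz ≤ fs/2 = 22 Hz, passes unchanged.
60 Hz mod fs = 16 Hz.
16 Hz ≤ fs/2 = 22 Hz, appears at 16 Hz.
40 Hz > fs/2 = 22 Hz, folds to fs − 40 Hz = 4 Hz.
172 Hz mod fs = 40 Hz.
40 Hz > fs/2 = 22 Hz, folds to fs − 40 Hz = 4 Hz.
180 Hz mod fs = 4 Hz.
4 Hz ≤ fs/2 = 22 Hz, appears at 4 Hz.
Distinct values: {4 Hz, 12 Hz, 16 Hz}.

4 Hz, 12 Hz, 16 Hz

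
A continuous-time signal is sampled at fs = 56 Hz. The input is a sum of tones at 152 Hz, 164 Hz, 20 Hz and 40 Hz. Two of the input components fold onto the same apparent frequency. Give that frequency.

fs/2 = 28 Hz.
152 Hz mod fs = 40 Hz.
40 Hz > fs/2 = 28 Hz, folds to fs − 40 Hz = 16 Hz.
164 Hz mod fs = 52 Hz.
52 Hz > fs/2 = 28 Hz, folds to fs − 52 Hz = 4 Hz.
20 Hz ≤ fs/2 = 28 Hz, passes unchanged.
40 Hz > fs/2 = 28 Hz, folds to fs − 40 Hz = 16 Hz.
40 Hz and 152 Hz both map to 16 Hz.

16 Hz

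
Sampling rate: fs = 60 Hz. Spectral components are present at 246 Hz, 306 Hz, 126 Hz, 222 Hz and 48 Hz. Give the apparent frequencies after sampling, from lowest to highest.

fs/2 = 30 Hz.
246 Hz mod fs = 6 Hz.
6 Hz ≤ fs/2 = 30 Hz, appears at 6 Hz.
306 Hz mod fs = 6 Hz.
6 Hz ≤ fs/2 = 30 Hz, appears at 6 Hz.
126 Hz mod fs = 6 Hz.
6 Hz ≤ fs/2 = 30 Hz, appears at 6 Hz.
222 Hz mod fs = 42 Hz.
42 Hz > fs/2 = 30 Hz, folds to fs − 42 Hz = 18 Hz.
48 Hz > fs/2 = 30 Hz, folds to fs − 48 Hz = 12 Hz.
Distinct values: {6 Hz, 12 Hz, 18 Hz}.

6 Hz, 12 Hz, 18 Hz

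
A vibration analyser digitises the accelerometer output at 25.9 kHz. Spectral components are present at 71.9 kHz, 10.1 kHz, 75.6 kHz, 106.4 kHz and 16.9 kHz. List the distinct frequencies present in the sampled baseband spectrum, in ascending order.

2.1 kHz, 2.8 kHz, 5.8 kHz, 9 kHz, 10.1 kHz

fs/2 = 12.95 kHz.
71.9 kHz mod fs = 20.1 kHz.
20.1 kHz > fs/2 = 12.95 kHz, folds to fs − 20.1 kHz = 5.8 kHz.
10.1 kHz ≤ fs/2 = 12.95 kHz, passes unchanged.
75.6 kHz mod fs = 23.8 kHz.
23.8 kHz > fs/2 = 12.95 kHz, folds to fs − 23.8 kHz = 2.1 kHz.
106.4 kHz mod fs = 2.8 kHz.
2.8 kHz ≤ fs/2 = 12.95 kHz, appears at 2.8 kHz.
16.9 kHz > fs/2 = 12.95 kHz, folds to fs − 16.9 kHz = 9 kHz.
Distinct values: {2.1 kHz, 2.8 kHz, 5.8 kHz, 9 kHz, 10.1 kHz}.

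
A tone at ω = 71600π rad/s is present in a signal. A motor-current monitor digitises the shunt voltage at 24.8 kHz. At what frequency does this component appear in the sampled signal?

11 kHz

ω = 71600π rad/s → f = ω/(2π) = 35800 Hz = 35.8 kHz.
35.8 kHz mod fs = 11 kHz.
11 kHz ≤ fs/2 = 12.4 kHz, appears at 11 kHz.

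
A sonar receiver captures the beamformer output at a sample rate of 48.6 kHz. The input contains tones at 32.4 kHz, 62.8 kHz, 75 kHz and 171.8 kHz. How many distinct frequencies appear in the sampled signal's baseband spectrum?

4

fs/2 = 24.3 kHz.
32.4 kHz > fs/2 = 24.3 kHz, folds to fs − 32.4 kHz = 16.2 kHz.
62.8 kHz mod fs = 14.2 kHz.
14.2 kHz ≤ fs/2 = 24.3 kHz, appears at 14.2 kHz.
75 kHz mod fs = 26.4 kHz.
26.4 kHz > fs/2 = 24.3 kHz, folds to fs − 26.4 kHz = 22.2 kHz.
171.8 kHz mod fs = 26 kHz.
26 kHz > fs/2 = 24.3 kHz, folds to fs − 26 kHz = 22.6 kHz.
Distinct values: {14.2 kHz, 16.2 kHz, 22.2 kHz, 22.6 kHz} → 4.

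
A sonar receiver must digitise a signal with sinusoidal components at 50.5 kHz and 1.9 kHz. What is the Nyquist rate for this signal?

Highest-frequency component: 50.5 kHz.
Nyquist rate = 2 × 50.5 kHz = 101 kHz.

101 kHz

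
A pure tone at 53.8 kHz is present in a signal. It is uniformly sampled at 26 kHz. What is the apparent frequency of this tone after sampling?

1.8 kHz

53.8 kHz mod fs = 1.8 kHz.
1.8 kHz ≤ fs/2 = 13 kHz, appears at 1.8 kHz.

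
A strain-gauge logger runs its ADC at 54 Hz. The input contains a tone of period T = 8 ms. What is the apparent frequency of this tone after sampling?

17 Hz

T = 8 ms → f = 1/T = 125 Hz.
125 Hz mod fs = 17 Hz.
17 Hz ≤ fs/2 = 27 Hz, appears at 17 Hz.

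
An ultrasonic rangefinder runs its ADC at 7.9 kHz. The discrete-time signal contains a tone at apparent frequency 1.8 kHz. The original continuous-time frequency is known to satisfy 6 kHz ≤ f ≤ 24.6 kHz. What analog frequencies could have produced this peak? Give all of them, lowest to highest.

6.1 kHz, 9.7 kHz, 14 kHz, 17.6 kHz, 21.9 kHz

Frequencies that alias to 1.8 kHz are k·fs ± 1.8 kHz for integer k ≥ 0.
k=0: 1.8 kHz.
k=1: 6.1 kHz, 9.7 kHz.
k=2: 14 kHz, 17.6 kHz.
k=3: 21.9 kHz, 25.5 kHz.
k=4: 29.8 kHz, 33.4 kHz.
Within [6 kHz, 24.6 kHz]: 6.1 kHz, 9.7 kHz, 14 kHz, 17.6 kHz, 21.9 kHz.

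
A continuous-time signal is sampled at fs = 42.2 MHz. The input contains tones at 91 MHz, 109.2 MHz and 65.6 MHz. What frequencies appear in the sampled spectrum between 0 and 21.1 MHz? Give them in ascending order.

6.6 MHz, 17.4 MHz, 18.8 MHz

fs/2 = 21.1 MHz.
91 MHz mod fs = 6.6 MHz.
6.6 MHz ≤ fs/2 = 21.1 MHz, appears at 6.6 MHz.
109.2 MHz mod fs = 24.8 MHz.
24.8 MHz > fs/2 = 21.1 MHz, folds to fs − 24.8 MHz = 17.4 MHz.
65.6 MHz mod fs = 23.4 MHz.
23.4 MHz > fs/2 = 21.1 MHz, folds to fs − 23.4 MHz = 18.8 MHz.
Distinct values: {6.6 MHz, 17.4 MHz, 18.8 MHz}.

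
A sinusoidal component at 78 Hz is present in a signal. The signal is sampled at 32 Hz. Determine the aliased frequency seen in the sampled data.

14 Hz

78 Hz mod fs = 14 Hz.
14 Hz ≤ fs/2 = 16 Hz, appears at 14 Hz.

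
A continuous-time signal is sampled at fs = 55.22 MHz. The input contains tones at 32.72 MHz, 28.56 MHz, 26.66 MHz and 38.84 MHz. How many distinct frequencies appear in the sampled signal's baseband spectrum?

3

fs/2 = 27.61 MHz.
32.72 MHz > fs/2 = 27.61 MHz, folds to fs − 32.72 MHz = 22.5 MHz.
28.56 MHz > fs/2 = 27.61 MHz, folds to fs − 28.56 MHz = 26.66 MHz.
26.66 MHz ≤ fs/2 = 27.61 MHz, passes unchanged.
38.84 MHz > fs/2 = 27.61 MHz, folds to fs − 38.84 MHz = 16.38 MHz.
Distinct values: {16.38 MHz, 22.5 MHz, 26.66 MHz} → 3.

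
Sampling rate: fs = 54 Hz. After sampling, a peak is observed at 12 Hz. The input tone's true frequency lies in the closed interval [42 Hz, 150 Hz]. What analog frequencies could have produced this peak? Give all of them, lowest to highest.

Frequencies that alias to 12 Hz are k·fs ± 12 Hz for integer k ≥ 0.
k=0: 12 Hz.
k=1: 42 Hz, 66 Hz.
k=2: 96 Hz, 120 Hz.
k=3: 150 Hz, 174 Hz.
k=4: 204 Hz, 228 Hz.
Within [42 Hz, 150 Hz]: 42 Hz, 66 Hz, 96 Hz, 120 Hz, 150 Hz.

42 Hz, 66 Hz, 96 Hz, 120 Hz, 150 Hz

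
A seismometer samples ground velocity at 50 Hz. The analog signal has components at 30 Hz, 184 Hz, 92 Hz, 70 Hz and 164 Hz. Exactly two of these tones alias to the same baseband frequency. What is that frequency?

20 Hz

fs/2 = 25 Hz.
30 Hz > fs/2 = 25 Hz, folds to fs − 30 Hz = 20 Hz.
184 Hz mod fs = 34 Hz.
34 Hz > fs/2 = 25 Hz, folds to fs − 34 Hz = 16 Hz.
92 Hz mod fs = 42 Hz.
42 Hz > fs/2 = 25 Hz, folds to fs − 42 Hz = 8 Hz.
70 Hz mod fs = 20 Hz.
20 Hz ≤ fs/2 = 25 Hz, appears at 20 Hz.
164 Hz mod fs = 14 Hz.
14 Hz ≤ fs/2 = 25 Hz, appears at 14 Hz.
30 Hz and 70 Hz both map to 20 Hz.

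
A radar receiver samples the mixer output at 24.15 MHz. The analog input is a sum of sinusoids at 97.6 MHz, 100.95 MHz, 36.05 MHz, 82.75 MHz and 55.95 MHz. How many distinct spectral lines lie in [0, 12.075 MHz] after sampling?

fs/2 = 12.075 MHz.
97.6 MHz mod fs = 1 MHz.
1 MHz ≤ fs/2 = 12.075 MHz, appears at 1 MHz.
100.95 MHz mod fs = 4.35 MHz.
4.35 MHz ≤ fs/2 = 12.075 MHz, appears at 4.35 MHz.
36.05 MHz mod fs = 11.9 MHz.
11.9 MHz ≤ fs/2 = 12.075 MHz, appears at 11.9 MHz.
82.75 MHz mod fs = 10.3 MHz.
10.3 MHz ≤ fs/2 = 12.075 MHz, appears at 10.3 MHz.
55.95 MHz mod fs = 7.65 MHz.
7.65 MHz ≤ fs/2 = 12.075 MHz, appears at 7.65 MHz.
Distinct values: {1 MHz, 4.35 MHz, 7.65 MHz, 10.3 MHz, 11.9 MHz} → 5.

5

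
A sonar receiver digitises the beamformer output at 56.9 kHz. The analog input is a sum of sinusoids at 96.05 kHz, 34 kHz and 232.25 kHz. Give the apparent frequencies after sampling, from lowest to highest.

fs/2 = 28.45 kHz.
96.05 kHz mod fs = 39.15 kHz.
39.15 kHz > fs/2 = 28.45 kHz, folds to fs − 39.15 kHz = 17.75 kHz.
34 kHz > fs/2 = 28.45 kHz, folds to fs − 34 kHz = 22.9 kHz.
232.25 kHz mod fs = 4.65 kHz.
4.65 kHz ≤ fs/2 = 28.45 kHz, appears at 4.65 kHz.
Distinct values: {4.65 kHz, 17.75 kHz, 22.9 kHz}.

4.65 kHz, 17.75 kHz, 22.9 kHz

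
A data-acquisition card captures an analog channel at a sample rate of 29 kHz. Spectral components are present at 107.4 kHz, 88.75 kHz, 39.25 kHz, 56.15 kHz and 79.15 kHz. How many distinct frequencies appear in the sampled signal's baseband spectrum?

5

fs/2 = 14.5 kHz.
107.4 kHz mod fs = 20.4 kHz.
20.4 kHz > fs/2 = 14.5 kHz, folds to fs − 20.4 kHz = 8.6 kHz.
88.75 kHz mod fs = 1.75 kHz.
1.75 kHz ≤ fs/2 = 14.5 kHz, appears at 1.75 kHz.
39.25 kHz mod fs = 10.25 kHz.
10.25 kHz ≤ fs/2 = 14.5 kHz, appears at 10.25 kHz.
56.15 kHz mod fs = 27.15 kHz.
27.15 kHz > fs/2 = 14.5 kHz, folds to fs − 27.15 kHz = 1.85 kHz.
79.15 kHz mod fs = 21.15 kHz.
21.15 kHz > fs/2 = 14.5 kHz, folds to fs − 21.15 kHz = 7.85 kHz.
Distinct values: {1.75 kHz, 1.85 kHz, 7.85 kHz, 8.6 kHz, 10.25 kHz} → 5.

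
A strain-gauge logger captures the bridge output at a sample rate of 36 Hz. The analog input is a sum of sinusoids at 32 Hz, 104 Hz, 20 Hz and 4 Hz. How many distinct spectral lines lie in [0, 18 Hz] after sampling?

2

fs/2 = 18 Hz.
32 Hz > fs/2 = 18 Hz, folds to fs − 32 Hz = 4 Hz.
104 Hz mod fs = 32 Hz.
32 Hz > fs/2 = 18 Hz, folds to fs − 32 Hz = 4 Hz.
20 Hz > fs/2 = 18 Hz, folds to fs − 20 Hz = 16 Hz.
4 Hz ≤ fs/2 = 18 Hz, passes unchanged.
Distinct values: {4 Hz, 16 Hz} → 2.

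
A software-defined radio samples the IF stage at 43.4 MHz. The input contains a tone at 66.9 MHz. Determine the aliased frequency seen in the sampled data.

66.9 MHz mod fs = 23.5 MHz.
23.5 MHz > fs/2 = 21.7 MHz, folds to fs − 23.5 MHz = 19.9 MHz.

19.9 MHz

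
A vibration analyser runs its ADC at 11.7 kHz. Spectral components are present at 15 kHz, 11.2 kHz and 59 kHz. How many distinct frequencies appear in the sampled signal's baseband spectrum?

fs/2 = 5.85 kHz.
15 kHz mod fs = 3.3 kHz.
3.3 kHz ≤ fs/2 = 5.85 kHz, appears at 3.3 kHz.
11.2 kHz > fs/2 = 5.85 kHz, folds to fs − 11.2 kHz = 0.5 kHz.
59 kHz mod fs = 0.5 kHz.
0.5 kHz ≤ fs/2 = 5.85 kHz, appears at 0.5 kHz.
Distinct values: {0.5 kHz, 3.3 kHz} → 2.

2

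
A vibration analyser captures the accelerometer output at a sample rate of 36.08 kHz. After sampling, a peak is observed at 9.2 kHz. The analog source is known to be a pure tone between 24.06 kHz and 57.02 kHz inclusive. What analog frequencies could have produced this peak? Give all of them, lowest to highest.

26.88 kHz, 45.28 kHz

Frequencies that alias to 9.2 kHz are k·fs ± 9.2 kHz for integer k ≥ 0.
k=0: 9.2 kHz.
k=1: 26.88 kHz, 45.28 kHz.
k=2: 62.96 kHz, 81.36 kHz.
Within [24.06 kHz, 57.02 kHz]: 26.88 kHz, 45.28 kHz.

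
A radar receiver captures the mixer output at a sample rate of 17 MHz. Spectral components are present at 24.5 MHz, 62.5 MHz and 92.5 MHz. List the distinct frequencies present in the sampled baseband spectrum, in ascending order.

fs/2 = 8.5 MHz.
24.5 MHz mod fs = 7.5 MHz.
7.5 MHz ≤ fs/2 = 8.5 MHz, appears at 7.5 MHz.
62.5 MHz mod fs = 11.5 MHz.
11.5 MHz > fs/2 = 8.5 MHz, folds to fs − 11.5 MHz = 5.5 MHz.
92.5 MHz mod fs = 7.5 MHz.
7.5 MHz ≤ fs/2 = 8.5 MHz, appears at 7.5 MHz.
Distinct values: {5.5 MHz, 7.5 MHz}.

5.5 MHz, 7.5 MHz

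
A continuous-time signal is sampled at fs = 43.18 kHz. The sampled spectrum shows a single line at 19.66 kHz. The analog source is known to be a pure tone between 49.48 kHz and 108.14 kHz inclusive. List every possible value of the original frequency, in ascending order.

Frequencies that alias to 19.66 kHz are k·fs ± 19.66 kHz for integer k ≥ 0.
k=0: 19.66 kHz.
k=1: 23.52 kHz, 62.84 kHz.
k=2: 66.7 kHz, 106.02 kHz.
k=3: 109.88 kHz, 149.2 kHz.
Within [49.48 kHz, 108.14 kHz]: 62.84 kHz, 66.7 kHz, 106.02 kHz.

62.84 kHz, 66.7 kHz, 106.02 kHz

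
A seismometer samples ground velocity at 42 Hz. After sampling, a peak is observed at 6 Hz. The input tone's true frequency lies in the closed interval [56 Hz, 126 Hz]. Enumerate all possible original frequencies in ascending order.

78 Hz, 90 Hz, 120 Hz

Frequencies that alias to 6 Hz are k·fs ± 6 Hz for integer k ≥ 0.
k=0: 6 Hz.
k=1: 36 Hz, 48 Hz.
k=2: 78 Hz, 90 Hz.
k=3: 120 Hz, 132 Hz.
k=4: 162 Hz, 174 Hz.
Within [56 Hz, 126 Hz]: 78 Hz, 90 Hz, 120 Hz.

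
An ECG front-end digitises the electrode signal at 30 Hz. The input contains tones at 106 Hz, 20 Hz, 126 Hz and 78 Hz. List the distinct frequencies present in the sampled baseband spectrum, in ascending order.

fs/2 = 15 Hz.
106 Hz mod fs = 16 Hz.
16 Hz > fs/2 = 15 Hz, folds to fs − 16 Hz = 14 Hz.
20 Hz > fs/2 = 15 Hz, folds to fs − 20 Hz = 10 Hz.
126 Hz mod fs = 6 Hz.
6 Hz ≤ fs/2 = 15 Hz, appears at 6 Hz.
78 Hz mod fs = 18 Hz.
18 Hz > fs/2 = 15 Hz, folds to fs − 18 Hz = 12 Hz.
Distinct values: {6 Hz, 10 Hz, 12 Hz, 14 Hz}.

6 Hz, 10 Hz, 12 Hz, 14 Hz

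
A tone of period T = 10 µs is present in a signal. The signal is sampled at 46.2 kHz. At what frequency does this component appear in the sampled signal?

7.6 kHz

T = 10 µs → f = 1/T = 100 kHz.
100 kHz mod fs = 7.6 kHz.
7.6 kHz ≤ fs/2 = 23.1 kHz, appears at 7.6 kHz.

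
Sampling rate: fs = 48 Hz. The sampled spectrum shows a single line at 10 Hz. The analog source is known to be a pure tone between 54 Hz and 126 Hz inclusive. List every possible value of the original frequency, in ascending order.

Frequencies that alias to 10 Hz are k·fs ± 10 Hz for integer k ≥ 0.
k=0: 10 Hz.
k=1: 38 Hz, 58 Hz.
k=2: 86 Hz, 106 Hz.
k=3: 134 Hz, 154 Hz.
Within [54 Hz, 126 Hz]: 58 Hz, 86 Hz, 106 Hz.

58 Hz, 86 Hz, 106 Hz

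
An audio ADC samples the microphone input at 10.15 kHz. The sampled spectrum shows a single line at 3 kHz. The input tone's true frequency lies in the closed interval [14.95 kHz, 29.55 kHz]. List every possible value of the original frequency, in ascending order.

17.3 kHz, 23.3 kHz, 27.45 kHz

Frequencies that alias to 3 kHz are k·fs ± 3 kHz for integer k ≥ 0.
k=0: 3 kHz.
k=1: 7.15 kHz, 13.15 kHz.
k=2: 17.3 kHz, 23.3 kHz.
k=3: 27.45 kHz, 33.45 kHz.
k=4: 37.6 kHz, 43.6 kHz.
Within [14.95 kHz, 29.55 kHz]: 17.3 kHz, 23.3 kHz, 27.45 kHz.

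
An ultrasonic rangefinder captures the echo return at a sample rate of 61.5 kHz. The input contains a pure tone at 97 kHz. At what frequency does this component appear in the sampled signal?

26 kHz

97 kHz mod fs = 35.5 kHz.
35.5 kHz > fs/2 = 30.75 kHz, folds to fs − 35.5 kHz = 26 kHz.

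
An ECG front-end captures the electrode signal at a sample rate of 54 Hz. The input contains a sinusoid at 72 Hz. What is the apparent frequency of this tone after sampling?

18 Hz

72 Hz mod fs = 18 Hz.
18 Hz ≤ fs/2 = 27 Hz, appears at 18 Hz.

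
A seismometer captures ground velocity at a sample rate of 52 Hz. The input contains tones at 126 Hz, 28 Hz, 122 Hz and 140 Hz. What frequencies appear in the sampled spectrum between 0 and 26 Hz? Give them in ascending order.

16 Hz, 18 Hz, 22 Hz, 24 Hz

fs/2 = 26 Hz.
126 Hz mod fs = 22 Hz.
22 Hz ≤ fs/2 = 26 Hz, appears at 22 Hz.
28 Hz > fs/2 = 26 Hz, folds to fs − 28 Hz = 24 Hz.
122 Hz mod fs = 18 Hz.
18 Hz ≤ fs/2 = 26 Hz, appears at 18 Hz.
140 Hz mod fs = 36 Hz.
36 Hz > fs/2 = 26 Hz, folds to fs − 36 Hz = 16 Hz.
Distinct values: {16 Hz, 18 Hz, 22 Hz, 24 Hz}.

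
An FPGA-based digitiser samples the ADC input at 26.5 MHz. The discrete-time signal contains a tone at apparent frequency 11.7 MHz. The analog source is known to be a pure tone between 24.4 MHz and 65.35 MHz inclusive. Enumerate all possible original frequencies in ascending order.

Frequencies that alias to 11.7 MHz are k·fs ± 11.7 MHz for integer k ≥ 0.
k=0: 11.7 MHz.
k=1: 14.8 MHz, 38.2 MHz.
k=2: 41.3 MHz, 64.7 MHz.
k=3: 67.8 MHz, 91.2 MHz.
Within [24.4 MHz, 65.35 MHz]: 38.2 MHz, 41.3 MHz, 64.7 MHz.

38.2 MHz, 41.3 MHz, 64.7 MHz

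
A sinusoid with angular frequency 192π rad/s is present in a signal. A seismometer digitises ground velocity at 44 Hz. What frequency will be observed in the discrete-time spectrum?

8 Hz

ω = 192π rad/s → f = ω/(2π) = 96 Hz.
96 Hz mod fs = 8 Hz.
8 Hz ≤ fs/2 = 22 Hz, appears at 8 Hz.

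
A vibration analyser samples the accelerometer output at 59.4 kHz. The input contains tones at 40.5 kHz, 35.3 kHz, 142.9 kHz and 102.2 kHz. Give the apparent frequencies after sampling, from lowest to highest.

16.6 kHz, 18.9 kHz, 24.1 kHz

fs/2 = 29.7 kHz.
40.5 kHz > fs/2 = 29.7 kHz, folds to fs − 40.5 kHz = 18.9 kHz.
35.3 kHz > fs/2 = 29.7 kHz, folds to fs − 35.3 kHz = 24.1 kHz.
142.9 kHz mod fs = 24.1 kHz.
24.1 kHz ≤ fs/2 = 29.7 kHz, appears at 24.1 kHz.
102.2 kHz mod fs = 42.8 kHz.
42.8 kHz > fs/2 = 29.7 kHz, folds to fs − 42.8 kHz = 16.6 kHz.
Distinct values: {16.6 kHz, 18.9 kHz, 24.1 kHz}.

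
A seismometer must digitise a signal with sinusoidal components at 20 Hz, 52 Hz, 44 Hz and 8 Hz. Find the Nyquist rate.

Highest-frequency component: 52 Hz.
Nyquist rate = 2 × 52 Hz = 104 Hz.

104 Hz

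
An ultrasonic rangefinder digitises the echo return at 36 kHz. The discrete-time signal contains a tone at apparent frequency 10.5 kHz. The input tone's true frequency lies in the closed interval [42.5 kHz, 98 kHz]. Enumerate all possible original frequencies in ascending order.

Frequencies that alias to 10.5 kHz are k·fs ± 10.5 kHz for integer k ≥ 0.
k=0: 10.5 kHz.
k=1: 25.5 kHz, 46.5 kHz.
k=2: 61.5 kHz, 82.5 kHz.
k=3: 97.5 kHz, 118.5 kHz.
k=4: 133.5 kHz, 154.5 kHz.
Within [42.5 kHz, 98 kHz]: 46.5 kHz, 61.5 kHz, 82.5 kHz, 97.5 kHz.

46.5 kHz, 61.5 kHz, 82.5 kHz, 97.5 kHz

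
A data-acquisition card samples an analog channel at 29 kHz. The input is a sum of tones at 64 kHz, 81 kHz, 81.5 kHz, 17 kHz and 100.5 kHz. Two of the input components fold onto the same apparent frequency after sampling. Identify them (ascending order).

64 kHz, 81 kHz

fs/2 = 14.5 kHz.
64 kHz mod fs = 6 kHz.
6 kHz ≤ fs/2 = 14.5 kHz, appears at 6 kHz.
81 kHz mod fs = 23 kHz.
23 kHz > fs/2 = 14.5 kHz, folds to fs − 23 kHz = 6 kHz.
81.5 kHz mod fs = 23.5 kHz.
23.5 kHz > fs/2 = 14.5 kHz, folds to fs − 23.5 kHz = 5.5 kHz.
17 kHz > fs/2 = 14.5 kHz, folds to fs − 17 kHz = 12 kHz.
100.5 kHz mod fs = 13.5 kHz.
13.5 kHz ≤ fs/2 = 14.5 kHz, appears at 13.5 kHz.
64 kHz and 81 kHz both map to 6 kHz.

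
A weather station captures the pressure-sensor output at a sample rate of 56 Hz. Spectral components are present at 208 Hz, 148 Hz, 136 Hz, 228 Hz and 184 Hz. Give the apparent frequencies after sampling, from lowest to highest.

fs/2 = 28 Hz.
208 Hz mod fs = 40 Hz.
40 Hz > fs/2 = 28 Hz, folds to fs − 40 Hz = 16 Hz.
148 Hz mod fs = 36 Hz.
36 Hz > fs/2 = 28 Hz, folds to fs − 36 Hz = 20 Hz.
136 Hz mod fs = 24 Hz.
24 Hz ≤ fs/2 = 28 Hz, appears at 24 Hz.
228 Hz mod fs = 4 Hz.
4 Hz ≤ fs/2 = 28 Hz, appears at 4 Hz.
184 Hz mod fs = 16 Hz.
16 Hz ≤ fs/2 = 28 Hz, appears at 16 Hz.
Distinct values: {4 Hz, 16 Hz, 20 Hz, 24 Hz}.

4 Hz, 16 Hz, 20 Hz, 24 Hz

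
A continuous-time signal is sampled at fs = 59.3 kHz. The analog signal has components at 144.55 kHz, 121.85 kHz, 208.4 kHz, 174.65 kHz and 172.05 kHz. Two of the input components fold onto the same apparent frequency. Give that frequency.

3.25 kHz

fs/2 = 29.65 kHz.
144.55 kHz mod fs = 25.95 kHz.
25.95 kHz ≤ fs/2 = 29.65 kHz, appears at 25.95 kHz.
121.85 kHz mod fs = 3.25 kHz.
3.25 kHz ≤ fs/2 = 29.65 kHz, appears at 3.25 kHz.
208.4 kHz mod fs = 30.5 kHz.
30.5 kHz > fs/2 = 29.65 kHz, folds to fs − 30.5 kHz = 28.8 kHz.
174.65 kHz mod fs = 56.05 kHz.
56.05 kHz > fs/2 = 29.65 kHz, folds to fs − 56.05 kHz = 3.25 kHz.
172.05 kHz mod fs = 53.45 kHz.
53.45 kHz > fs/2 = 29.65 kHz, folds to fs − 53.45 kHz = 5.85 kHz.
121.85 kHz and 174.65 kHz both map to 3.25 kHz.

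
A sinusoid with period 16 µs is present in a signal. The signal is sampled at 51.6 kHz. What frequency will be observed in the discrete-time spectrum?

T = 16 µs → f = 1/T = 62.5 kHz.
62.5 kHz mod fs = 10.9 kHz.
10.9 kHz ≤ fs/2 = 25.8 kHz, appears at 10.9 kHz.

10.9 kHz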